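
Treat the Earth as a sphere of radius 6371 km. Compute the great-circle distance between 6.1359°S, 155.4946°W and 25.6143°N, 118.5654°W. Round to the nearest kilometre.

5326 km

Δλ = -118.5654 − -155.4946 = 36.9292°.
Δφ = 25.6143 − -6.1359 = 31.7502°.
a = sin²(Δφ/2) + cos φ₁ · cos φ₂ · sin²(Δλ/2) = 0.164759.
c = 2·atan2(√a, √(1−a)) = 0.83594 rad → d = 6371·c ≈ 5325.77 km.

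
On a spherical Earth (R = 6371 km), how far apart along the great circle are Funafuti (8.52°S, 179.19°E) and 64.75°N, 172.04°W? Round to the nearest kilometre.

Δλ = -172.04 − 179.19 = -351.23°; wrapped into (−180°, 180°]: 8.77°.
Δφ = 64.75 − -8.52 = 73.27°.
a = sin²(Δφ/2) + cos φ₁ · cos φ₂ · sin²(Δλ/2) = 0.358535.
c = 2·atan2(√a, √(1−a)) = 1.28395 rad → d = 6371·c ≈ 8180.04 km.

8180 km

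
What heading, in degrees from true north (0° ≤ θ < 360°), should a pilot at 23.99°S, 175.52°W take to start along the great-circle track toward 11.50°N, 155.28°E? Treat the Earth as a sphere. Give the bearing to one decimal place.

317.9°

Δλ = 155.28 − -175.52 = 330.80°; wrapped into (−180°, 180°]: -29.20°.
θ = atan2( sin Δλ · cos φ₂ , cos φ₁ · sin φ₂ − sin φ₁ · cos φ₂ · cos Δλ )
  = atan2(-0.47807, 0.52993) = -42.055° → normalised to [0°, 360°): 317.945°.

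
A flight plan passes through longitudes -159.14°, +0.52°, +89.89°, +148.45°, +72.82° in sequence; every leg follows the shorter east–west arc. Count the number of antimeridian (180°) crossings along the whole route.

0

Leg 1: -159.14° → +0.52°, shortest Δλ = 159.66° (east) — does not cross 180°.
Leg 2: +0.52° → +89.89°, shortest Δλ = 89.37° (east) — does not cross 180°.
Leg 3: +89.89° → +148.45°, shortest Δλ = 58.56° (east) — does not cross 180°.
Leg 4: +148.45° → +72.82°, shortest Δλ = -75.63° (west) — does not cross 180°.
Total crossings: 0.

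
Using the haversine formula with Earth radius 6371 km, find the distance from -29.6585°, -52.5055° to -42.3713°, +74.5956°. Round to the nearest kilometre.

Δλ = 74.5956 − -52.5055 = 127.1011°.
Δφ = -42.3713 − -29.6585 = -12.7128°.
a = sin²(Δφ/2) + cos φ₁ · cos φ₂ · sin²(Δλ/2) = 0.526895.
c = 2·atan2(√a, √(1−a)) = 1.62461 rad → d = 6371·c ≈ 10350.41 km.

10350 km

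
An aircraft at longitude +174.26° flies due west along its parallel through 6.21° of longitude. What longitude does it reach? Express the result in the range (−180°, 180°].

+168.05°

Start at +174.26°; shift −6.21° → +168.05°.
+168.05° already lies in (−180°, 180°].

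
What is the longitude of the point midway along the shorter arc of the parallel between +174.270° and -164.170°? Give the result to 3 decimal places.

-174.950°

Signed shortest Δλ from +174.270° to -164.170° is +21.560°.
Midpoint longitude = +174.270° + (+21.560°)/2 = +174.270° + 10.780° = +185.050°.
Normalise into (−180°, 180°]: -174.950°.
(The naïve average (+174.270 + -164.170)/2 = 5.05° is on the wrong side of the globe.)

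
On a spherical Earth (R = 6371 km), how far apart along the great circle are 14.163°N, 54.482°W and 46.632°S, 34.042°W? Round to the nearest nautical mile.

3813 nmi

Δλ = -34.042 − -54.482 = 20.440°.
Δφ = -46.632 − 14.163 = -60.795°.
a = sin²(Δφ/2) + cos φ₁ · cos φ₂ · sin²(Δλ/2) = 0.276992.
c = 2·atan2(√a, √(1−a)) = 1.10849 rad → d = 6371·c ≈ 7062.18 km ≈ 3813.27 nmi.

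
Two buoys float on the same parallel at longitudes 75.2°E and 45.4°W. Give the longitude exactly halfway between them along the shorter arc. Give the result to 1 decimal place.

14.9°E

Signed shortest Δλ from +75.2° to -45.4° is -120.6°.
Midpoint longitude = +75.2° + (-120.6°)/2 = +75.2° − 60.3° = +14.9°.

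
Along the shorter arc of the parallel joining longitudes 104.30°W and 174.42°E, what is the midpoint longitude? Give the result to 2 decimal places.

Signed shortest Δλ from -104.30° to +174.42° is -81.28°.
Midpoint longitude = -104.30° + (-81.28°)/2 = -104.30° − 40.64° = -144.94°.
(The naïve average (-104.30 + +174.42)/2 = 35.06° is on the wrong side of the globe.)

144.94°W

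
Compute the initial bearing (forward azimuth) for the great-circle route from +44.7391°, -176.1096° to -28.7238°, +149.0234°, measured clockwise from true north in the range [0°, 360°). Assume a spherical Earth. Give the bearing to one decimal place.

210.6°

Δλ = 149.0234 − -176.1096 = 325.1330°; wrapped into (−180°, 180°]: -34.8670°.
θ = atan2( sin Δλ · cos φ₂ , cos φ₁ · sin φ₂ − sin φ₁ · cos φ₂ · cos Δλ )
  = atan2(-0.50133, -0.84783) = -149.404° → normalised to [0°, 360°): 210.596°.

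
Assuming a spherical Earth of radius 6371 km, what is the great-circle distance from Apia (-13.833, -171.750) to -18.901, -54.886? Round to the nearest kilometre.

Δλ = -54.886 − -171.750 = 116.864°.
Δφ = -18.901 − -13.833 = -5.068°.
a = sin²(Δφ/2) + cos φ₁ · cos φ₂ · sin²(Δλ/2) = 0.668830.
c = 2·atan2(√a, √(1−a)) = 1.91523 rad → d = 6371·c ≈ 12201.90 km.

12202 km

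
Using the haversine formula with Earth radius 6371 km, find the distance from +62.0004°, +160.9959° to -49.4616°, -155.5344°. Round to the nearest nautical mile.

7008 nmi

Δλ = -155.5344 − 160.9959 = -316.5303°; wrapped into (−180°, 180°]: 43.4697°.
Δφ = -49.4616 − 62.0004 = -111.4620°.
a = sin²(Δφ/2) + cos φ₁ · cos φ₂ · sin²(Δλ/2) = 0.724785.
c = 2·atan2(√a, √(1−a)) = 2.03708 rad → d = 6371·c ≈ 12978.24 km ≈ 7007.69 nmi.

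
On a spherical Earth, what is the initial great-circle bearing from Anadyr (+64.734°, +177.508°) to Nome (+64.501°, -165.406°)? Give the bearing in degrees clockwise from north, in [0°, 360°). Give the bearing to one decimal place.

84.1°

Δλ = -165.406 − 177.508 = -342.914°; wrapped into (−180°, 180°]: 17.086°.
θ = atan2( sin Δλ · cos φ₂ , cos φ₁ · sin φ₂ − sin φ₁ · cos φ₂ · cos Δλ )
  = atan2(0.12648, 0.01312) = 84.080° → normalised to [0°, 360°): 84.080°.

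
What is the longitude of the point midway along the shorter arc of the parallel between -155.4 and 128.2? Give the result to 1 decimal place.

+166.4°

Signed shortest Δλ from -155.4° to +128.2° is -76.4°.
Midpoint longitude = -155.4° + (-76.4°)/2 = -155.4° − 38.2° = -193.6°.
Normalise into (−180°, 180°]: +166.4°.
(The naïve average (-155.4 + +128.2)/2 = -13.6° is on the wrong side of the globe.)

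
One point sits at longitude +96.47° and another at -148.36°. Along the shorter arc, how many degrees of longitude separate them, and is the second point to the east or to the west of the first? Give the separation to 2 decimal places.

Raw difference: -148.36 − 96.47 = -244.83°.
Normalise into (−180°, 180°]: -244.83° + 360° = 115.17°.
Positive ⇒ the second point lies to the east; separation 115.17°.

115.17° east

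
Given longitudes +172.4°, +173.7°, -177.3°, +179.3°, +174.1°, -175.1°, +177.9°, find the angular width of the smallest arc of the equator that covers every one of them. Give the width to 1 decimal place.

12.5°

Sort the longitudes: -177.3°, -175.1°, +172.4°, +173.7°, +174.1°, +177.9°, +179.3°.
Eastward gaps between consecutive values (wrapping around): 2.2°, 347.5°, 1.3°, 0.4°, 3.8°, 1.4°, 3.4°.
Largest gap = 347.5° ⇒ minimal covering band is its complement: 360° − 347.5° = 12.5°.
Band runs from +172.4° eastward to -175.1°, crossing the antimeridian.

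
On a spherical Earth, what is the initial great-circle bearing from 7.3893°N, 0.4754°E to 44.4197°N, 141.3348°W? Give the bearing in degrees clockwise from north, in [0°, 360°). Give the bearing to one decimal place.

330.0°

Δλ = -141.3348 − 0.4754 = -141.8102°.
θ = atan2( sin Δλ · cos φ₂ , cos φ₁ · sin φ₂ − sin φ₁ · cos φ₂ · cos Δλ )
  = atan2(-0.44159, 0.76629) = -29.953° → normalised to [0°, 360°): 330.047°.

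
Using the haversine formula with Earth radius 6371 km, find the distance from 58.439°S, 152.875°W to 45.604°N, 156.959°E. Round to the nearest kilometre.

Δλ = 156.959 − -152.875 = 309.834°; wrapped into (−180°, 180°]: -50.166°.
Δφ = 45.604 − -58.439 = 104.043°.
a = sin²(Δφ/2) + cos φ₁ · cos φ₂ · sin²(Δλ/2) = 0.687134.
c = 2·atan2(√a, √(1−a)) = 1.95440 rad → d = 6371·c ≈ 12451.51 km.

12452 km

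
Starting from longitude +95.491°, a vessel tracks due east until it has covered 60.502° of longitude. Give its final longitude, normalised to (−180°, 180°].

+155.993°

Start at +95.491°; shift +60.502° → +155.993°.
+155.993° already lies in (−180°, 180°].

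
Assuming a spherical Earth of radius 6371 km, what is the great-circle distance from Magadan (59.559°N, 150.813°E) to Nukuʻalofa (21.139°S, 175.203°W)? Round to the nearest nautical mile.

Δλ = -175.203 − 150.813 = -326.016°; wrapped into (−180°, 180°]: 33.984°.
Δφ = -21.139 − 59.559 = -80.698°.
a = sin²(Δφ/2) + cos φ₁ · cos φ₂ · sin²(Δλ/2) = 0.459539.
c = 2·atan2(√a, √(1−a)) = 1.48979 rad → d = 6371·c ≈ 9491.42 km ≈ 5124.96 nmi.

5125 nmi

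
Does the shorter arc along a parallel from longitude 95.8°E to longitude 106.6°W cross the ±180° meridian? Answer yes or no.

Yes

Naïve |-106.6 − 95.8| = 202.4° > 180°, so the shorter arc goes the other way round — across 180°.
Signed shortest Δλ = ((-106.6 − 95.8 + 180) mod 360) − 180 = 157.6°.
Going east by 157.6° from +95.8° passes through 180° before reaching -106.6°.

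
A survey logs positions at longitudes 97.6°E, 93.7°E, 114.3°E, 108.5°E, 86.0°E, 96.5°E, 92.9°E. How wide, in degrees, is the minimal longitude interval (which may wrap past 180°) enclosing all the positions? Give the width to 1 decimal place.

28.3°

Sort the longitudes: +86.0°, +92.9°, +93.7°, +96.5°, +97.6°, +108.5°, +114.3°.
Eastward gaps between consecutive values (wrapping around): 6.9°, 0.8°, 2.8°, 1.1°, 10.9°, 5.8°, 331.7°.
Largest gap = 331.7° ⇒ minimal covering band is its complement: 360° − 331.7° = 28.3°.
Band runs from +86.0° eastward to +114.3°.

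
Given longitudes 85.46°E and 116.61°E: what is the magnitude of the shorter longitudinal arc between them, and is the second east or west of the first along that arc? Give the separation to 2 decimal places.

Raw difference: 116.61 − 85.46 = 31.15°.
Normalise into (−180°, 180°]: 31.15° stays 31.15°.
Positive ⇒ the second point lies to the east; separation 31.15°.

31.15° east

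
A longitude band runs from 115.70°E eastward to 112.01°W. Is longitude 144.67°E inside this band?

Yes

Band width going east from +115.70° to -112.01°: ((-112.01 − 115.70) mod 360) = 132.29°.
Offset of +144.67° east of the west edge: ((144.67 − 115.70) mod 360) = 28.97°.
28.97° ≤ 132.29° ⇒ inside.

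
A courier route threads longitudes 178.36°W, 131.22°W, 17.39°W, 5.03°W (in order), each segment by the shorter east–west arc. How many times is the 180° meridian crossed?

0

Leg 1: -178.36° → -131.22°, shortest Δλ = 47.14° (east) — does not cross 180°.
Leg 2: -131.22° → -17.39°, shortest Δλ = 113.83° (east) — does not cross 180°.
Leg 3: -17.39° → -5.03°, shortest Δλ = 12.36° (east) — does not cross 180°.
Total crossings: 0.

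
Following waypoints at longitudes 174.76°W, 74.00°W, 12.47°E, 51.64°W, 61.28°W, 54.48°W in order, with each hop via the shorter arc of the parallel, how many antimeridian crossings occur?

0

Leg 1: -174.76° → -74.00°, shortest Δλ = 100.76° (east) — does not cross 180°.
Leg 2: -74.00° → +12.47°, shortest Δλ = 86.47° (east) — does not cross 180°.
Leg 3: +12.47° → -51.64°, shortest Δλ = -64.11° (west) — does not cross 180°.
Leg 4: -51.64° → -61.28°, shortest Δλ = -9.64° (west) — does not cross 180°.
Leg 5: -61.28° → -54.48°, shortest Δλ = 6.8° (east) — does not cross 180°.
Total crossings: 0.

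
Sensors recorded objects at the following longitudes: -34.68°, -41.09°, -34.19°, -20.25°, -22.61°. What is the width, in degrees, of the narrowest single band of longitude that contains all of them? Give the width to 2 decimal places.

Sort the longitudes: -41.09°, -34.68°, -34.19°, -22.61°, -20.25°.
Eastward gaps between consecutive values (wrapping around): 6.41°, 0.49°, 11.58°, 2.36°, 339.16°.
Largest gap = 339.16° ⇒ minimal covering band is its complement: 360° − 339.16° = 20.84°.
Band runs from -41.09° eastward to -20.25°.

20.84°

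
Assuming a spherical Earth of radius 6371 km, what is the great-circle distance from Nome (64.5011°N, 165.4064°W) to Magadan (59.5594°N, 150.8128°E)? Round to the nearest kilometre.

2298 km

Δλ = 150.8128 − -165.4064 = 316.2192°; wrapped into (−180°, 180°]: -43.7808°.
Δφ = 59.5594 − 64.5011 = -4.9417°.
a = sin²(Δφ/2) + cos φ₁ · cos φ₂ · sin²(Δλ/2) = 0.032176.
c = 2·atan2(√a, √(1−a)) = 0.36071 rad → d = 6371·c ≈ 2298.07 km.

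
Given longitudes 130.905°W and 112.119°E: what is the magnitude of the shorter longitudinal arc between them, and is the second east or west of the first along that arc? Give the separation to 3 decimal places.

116.976° west

Raw difference: 112.119 − -130.905 = 243.024°.
Normalise into (−180°, 180°]: 243.024° − 360° = -116.976°.
Negative ⇒ the second point lies to the west; separation 116.976°.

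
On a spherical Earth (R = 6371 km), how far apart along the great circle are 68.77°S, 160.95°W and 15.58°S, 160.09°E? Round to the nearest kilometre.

6512 km

Δλ = 160.09 − -160.95 = 321.04°; wrapped into (−180°, 180°]: -38.96°.
Δφ = -15.58 − -68.77 = 53.19°.
a = sin²(Δφ/2) + cos φ₁ · cos φ₂ · sin²(Δλ/2) = 0.239208.
c = 2·atan2(√a, √(1−a)) = 1.02209 rad → d = 6371·c ≈ 6511.74 km.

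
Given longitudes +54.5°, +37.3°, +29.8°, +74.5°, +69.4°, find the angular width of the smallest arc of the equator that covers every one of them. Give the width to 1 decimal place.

44.7°

Sort the longitudes: +29.8°, +37.3°, +54.5°, +69.4°, +74.5°.
Eastward gaps between consecutive values (wrapping around): 7.5°, 17.2°, 14.9°, 5.1°, 315.3°.
Largest gap = 315.3° ⇒ minimal covering band is its complement: 360° − 315.3° = 44.7°.
Band runs from +29.8° eastward to +74.5°.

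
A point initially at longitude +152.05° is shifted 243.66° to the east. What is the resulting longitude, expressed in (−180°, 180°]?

+35.71°

Start at +152.05°; shift +243.66° → +395.71°.
+395.71° lies outside (−180°, 180°]; subtract 360° → +35.71°.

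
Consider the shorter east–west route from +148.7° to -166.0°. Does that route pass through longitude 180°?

Naïve |-166.0 − 148.7| = 314.7° > 180°, so the shorter arc goes the other way round — across 180°.
Signed shortest Δλ = ((-166.0 − 148.7 + 180) mod 360) − 180 = 45.3°.
Going east by 45.3° from +148.7° passes through 180° before reaching -166.0°.

Yes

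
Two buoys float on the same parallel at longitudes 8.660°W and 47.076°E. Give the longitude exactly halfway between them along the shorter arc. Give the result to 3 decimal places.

19.208°E

Signed shortest Δλ from -8.660° to +47.076° is +55.736°.
Midpoint longitude = -8.660° + (+55.736°)/2 = -8.660° + 27.868° = +19.208°.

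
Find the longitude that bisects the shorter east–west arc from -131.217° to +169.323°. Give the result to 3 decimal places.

-160.947°

Signed shortest Δλ from -131.217° to +169.323° is -59.460°.
Midpoint longitude = -131.217° + (-59.460°)/2 = -131.217° − 29.730° = -160.947°.
(The naïve average (-131.217 + +169.323)/2 = 19.053° is on the wrong side of the globe.)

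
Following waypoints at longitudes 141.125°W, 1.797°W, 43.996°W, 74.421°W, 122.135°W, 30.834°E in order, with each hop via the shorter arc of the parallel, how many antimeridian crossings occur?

0

Leg 1: -141.125° → -1.797°, shortest Δλ = 139.328° (east) — does not cross 180°.
Leg 2: -1.797° → -43.996°, shortest Δλ = -42.199° (west) — does not cross 180°.
Leg 3: -43.996° → -74.421°, shortest Δλ = -30.425° (west) — does not cross 180°.
Leg 4: -74.421° → -122.135°, shortest Δλ = -47.714° (west) — does not cross 180°.
Leg 5: -122.135° → +30.834°, shortest Δλ = 152.969° (east) — does not cross 180°.
Total crossings: 0.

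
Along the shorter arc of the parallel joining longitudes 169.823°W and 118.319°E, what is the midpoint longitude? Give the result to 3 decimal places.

154.248°E

Signed shortest Δλ from -169.823° to +118.319° is -71.858°.
Midpoint longitude = -169.823° + (-71.858°)/2 = -169.823° − 35.929° = -205.752°.
Normalise into (−180°, 180°]: +154.248°.
(The naïve average (-169.823 + +118.319)/2 = -25.752° is on the wrong side of the globe.)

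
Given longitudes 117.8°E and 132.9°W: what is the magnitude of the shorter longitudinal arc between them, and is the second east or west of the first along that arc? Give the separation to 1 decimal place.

109.3° east

Raw difference: -132.9 − 117.8 = -250.7°.
Normalise into (−180°, 180°]: -250.7° + 360° = 109.3°.
Positive ⇒ the second point lies to the east; separation 109.3°.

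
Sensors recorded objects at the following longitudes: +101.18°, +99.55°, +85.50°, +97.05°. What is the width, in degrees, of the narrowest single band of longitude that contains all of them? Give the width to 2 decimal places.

15.68°

Sort the longitudes: +85.50°, +97.05°, +99.55°, +101.18°.
Eastward gaps between consecutive values (wrapping around): 11.55°, 2.50°, 1.63°, 344.32°.
Largest gap = 344.32° ⇒ minimal covering band is its complement: 360° − 344.32° = 15.68°.
Band runs from +85.50° eastward to +101.18°.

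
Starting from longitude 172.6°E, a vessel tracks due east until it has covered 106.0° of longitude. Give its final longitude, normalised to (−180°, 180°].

81.4°W

Start at +172.6°; shift +106.0° → +278.6°.
+278.6° lies outside (−180°, 180°]; subtract 360° → -81.4°.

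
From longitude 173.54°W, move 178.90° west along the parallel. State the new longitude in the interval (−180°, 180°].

Start at -173.54°; shift −178.90° → -352.44°.
-352.44° lies outside (−180°, 180°]; add 360° → +7.56°.

7.56°E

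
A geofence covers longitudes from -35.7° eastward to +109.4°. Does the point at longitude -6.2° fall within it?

Band width going east from -35.7° to +109.4°: ((109.4 − -35.7) mod 360) = 145.1°.
Offset of -6.2° east of the west edge: ((-6.2 − -35.7) mod 360) = 29.5°.
29.5° ≤ 145.1° ⇒ inside.

Yes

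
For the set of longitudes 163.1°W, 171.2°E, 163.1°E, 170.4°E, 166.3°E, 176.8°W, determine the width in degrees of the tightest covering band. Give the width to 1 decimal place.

Sort the longitudes: -176.8°, -163.1°, +163.1°, +166.3°, +170.4°, +171.2°.
Eastward gaps between consecutive values (wrapping around): 13.7°, 326.2°, 3.2°, 4.1°, 0.8°, 12.0°.
Largest gap = 326.2° ⇒ minimal covering band is its complement: 360° − 326.2° = 33.8°.
Band runs from +163.1° eastward to -163.1°, crossing the antimeridian.

33.8°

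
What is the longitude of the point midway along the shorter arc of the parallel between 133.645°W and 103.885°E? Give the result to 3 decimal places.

165.120°E

Signed shortest Δλ from -133.645° to +103.885° is -122.470°.
Midpoint longitude = -133.645° + (-122.470°)/2 = -133.645° − 61.235° = -194.880°.
Normalise into (−180°, 180°]: +165.120°.
(The naïve average (-133.645 + +103.885)/2 = -14.88° is on the wrong side of the globe.)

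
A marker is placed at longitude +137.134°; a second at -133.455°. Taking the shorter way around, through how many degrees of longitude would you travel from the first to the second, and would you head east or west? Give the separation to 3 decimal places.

Raw difference: -133.455 − 137.134 = -270.589°.
Normalise into (−180°, 180°]: -270.589° + 360° = 89.411°.
Positive ⇒ the second point lies to the east; separation 89.411°.

89.411° east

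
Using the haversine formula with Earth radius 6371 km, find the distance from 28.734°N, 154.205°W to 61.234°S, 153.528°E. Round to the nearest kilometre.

11052 km

Δλ = 153.528 − -154.205 = 307.733°; wrapped into (−180°, 180°]: -52.267°.
Δφ = -61.234 − 28.734 = -89.968°.
a = sin²(Δφ/2) + cos φ₁ · cos φ₂ · sin²(Δλ/2) = 0.581588.
c = 2·atan2(√a, √(1−a)) = 1.73470 rad → d = 6371·c ≈ 11051.80 km.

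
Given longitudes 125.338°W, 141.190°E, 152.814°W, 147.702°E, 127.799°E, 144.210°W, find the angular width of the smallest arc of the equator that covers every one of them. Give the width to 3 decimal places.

106.863°

Sort the longitudes: -152.814°, -144.210°, -125.338°, +127.799°, +141.190°, +147.702°.
Eastward gaps between consecutive values (wrapping around): 8.604°, 18.872°, 253.137°, 13.391°, 6.512°, 59.484°.
Largest gap = 253.137° ⇒ minimal covering band is its complement: 360° − 253.137° = 106.863°.
Band runs from +127.799° eastward to -125.338°, crossing the antimeridian.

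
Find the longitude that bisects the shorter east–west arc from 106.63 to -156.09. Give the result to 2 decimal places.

+155.27°

Signed shortest Δλ from +106.63° to -156.09° is +97.28°.
Midpoint longitude = +106.63° + (+97.28°)/2 = +106.63° + 48.64° = +155.27°.
(The naïve average (+106.63 + -156.09)/2 = -24.73° is on the wrong side of the globe.)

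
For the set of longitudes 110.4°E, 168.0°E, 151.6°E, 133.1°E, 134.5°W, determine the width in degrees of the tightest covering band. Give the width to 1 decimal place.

115.1°

Sort the longitudes: -134.5°, +110.4°, +133.1°, +151.6°, +168.0°.
Eastward gaps between consecutive values (wrapping around): 244.9°, 22.7°, 18.5°, 16.4°, 57.5°.
Largest gap = 244.9° ⇒ minimal covering band is its complement: 360° − 244.9° = 115.1°.
Band runs from +110.4° eastward to -134.5°, crossing the antimeridian.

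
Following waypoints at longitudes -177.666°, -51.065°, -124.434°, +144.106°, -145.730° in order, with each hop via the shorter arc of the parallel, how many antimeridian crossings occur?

2

Leg 1: -177.666° → -51.065°, shortest Δλ = 126.601° (east) — does not cross 180°.
Leg 2: -51.065° → -124.434°, shortest Δλ = -73.369° (west) — does not cross 180°.
Leg 3: -124.434° → +144.106°, shortest Δλ = -91.46° (west) — crosses 180°.
Leg 4: +144.106° → -145.730°, shortest Δλ = 70.164° (east) — crosses 180°.
Total crossings: 2.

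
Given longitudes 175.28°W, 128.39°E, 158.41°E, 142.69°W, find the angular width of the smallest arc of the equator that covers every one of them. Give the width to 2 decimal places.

Sort the longitudes: -175.28°, -142.69°, +128.39°, +158.41°.
Eastward gaps between consecutive values (wrapping around): 32.59°, 271.08°, 30.02°, 26.31°.
Largest gap = 271.08° ⇒ minimal covering band is its complement: 360° − 271.08° = 88.92°.
Band runs from +128.39° eastward to -142.69°, crossing the antimeridian.

88.92°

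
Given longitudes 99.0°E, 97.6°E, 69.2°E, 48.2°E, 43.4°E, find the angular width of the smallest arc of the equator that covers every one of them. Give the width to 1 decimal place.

55.6°

Sort the longitudes: +43.4°, +48.2°, +69.2°, +97.6°, +99.0°.
Eastward gaps between consecutive values (wrapping around): 4.8°, 21.0°, 28.4°, 1.4°, 304.4°.
Largest gap = 304.4° ⇒ minimal covering band is its complement: 360° − 304.4° = 55.6°.
Band runs from +43.4° eastward to +99.0°.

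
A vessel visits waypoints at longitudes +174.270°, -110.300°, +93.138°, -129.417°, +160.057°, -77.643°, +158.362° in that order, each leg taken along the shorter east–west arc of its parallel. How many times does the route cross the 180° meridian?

6

Leg 1: +174.270° → -110.300°, shortest Δλ = 75.43° (east) — crosses 180°.
Leg 2: -110.300° → +93.138°, shortest Δλ = -156.562° (west) — crosses 180°.
Leg 3: +93.138° → -129.417°, shortest Δλ = 137.445° (east) — crosses 180°.
Leg 4: -129.417° → +160.057°, shortest Δλ = -70.526° (west) — crosses 180°.
Leg 5: +160.057° → -77.643°, shortest Δλ = 122.3° (east) — crosses 180°.
Leg 6: -77.643° → +158.362°, shortest Δλ = -123.995° (west) — crosses 180°.
Total crossings: 6.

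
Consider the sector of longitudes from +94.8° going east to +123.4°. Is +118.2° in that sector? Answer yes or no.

Yes

Band width going east from +94.8° to +123.4°: ((123.4 − 94.8) mod 360) = 28.6°.
Offset of +118.2° east of the west edge: ((118.2 − 94.8) mod 360) = 23.4°.
23.4° ≤ 28.6° ⇒ inside.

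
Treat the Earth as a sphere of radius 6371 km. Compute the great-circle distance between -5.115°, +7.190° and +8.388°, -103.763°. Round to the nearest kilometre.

Δλ = -103.763 − 7.190 = -110.953°.
Δφ = 8.388 − -5.115 = 13.503°.
a = sin²(Δφ/2) + cos φ₁ · cos φ₂ · sin²(Δλ/2) = 0.682687.
c = 2·atan2(√a, √(1−a)) = 1.94483 rad → d = 6371·c ≈ 12390.51 km.

12391 km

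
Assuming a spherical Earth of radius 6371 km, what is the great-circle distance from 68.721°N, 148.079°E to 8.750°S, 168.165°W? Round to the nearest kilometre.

9258 km

Δλ = -168.165 − 148.079 = -316.244°; wrapped into (−180°, 180°]: 43.756°.
Δφ = -8.750 − 68.721 = -77.471°.
a = sin²(Δφ/2) + cos φ₁ · cos φ₂ · sin²(Δλ/2) = 0.441338.
c = 2·atan2(√a, √(1−a)) = 1.45320 rad → d = 6371·c ≈ 9258.35 km.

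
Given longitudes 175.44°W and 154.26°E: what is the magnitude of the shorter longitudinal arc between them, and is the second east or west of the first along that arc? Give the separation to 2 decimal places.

30.30° west

Raw difference: 154.26 − -175.44 = 329.7°.
Normalise into (−180°, 180°]: 329.7° − 360° = -30.3°.
Negative ⇒ the second point lies to the west; separation 30.30°.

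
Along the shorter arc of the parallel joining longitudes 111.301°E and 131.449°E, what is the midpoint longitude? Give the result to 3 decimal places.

121.375°E

Signed shortest Δλ from +111.301° to +131.449° is +20.148°.
Midpoint longitude = +111.301° + (+20.148°)/2 = +111.301° + 10.074° = +121.375°.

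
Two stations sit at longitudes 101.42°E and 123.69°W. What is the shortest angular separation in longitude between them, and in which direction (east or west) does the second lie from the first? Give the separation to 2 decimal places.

134.89° east

Raw difference: -123.69 − 101.42 = -225.11°.
Normalise into (−180°, 180°]: -225.11° + 360° = 134.89°.
Positive ⇒ the second point lies to the east; separation 134.89°.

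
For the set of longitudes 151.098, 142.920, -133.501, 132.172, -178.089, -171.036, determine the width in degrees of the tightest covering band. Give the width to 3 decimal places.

94.327°

Sort the longitudes: -178.089°, -171.036°, -133.501°, +132.172°, +142.920°, +151.098°.
Eastward gaps between consecutive values (wrapping around): 7.053°, 37.535°, 265.673°, 10.748°, 8.178°, 30.813°.
Largest gap = 265.673° ⇒ minimal covering band is its complement: 360° − 265.673° = 94.327°.
Band runs from +132.172° eastward to -133.501°, crossing the antimeridian.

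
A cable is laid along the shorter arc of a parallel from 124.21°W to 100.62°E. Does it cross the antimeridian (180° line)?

Yes

Naïve |100.62 − -124.21| = 224.83° > 180°, so the shorter arc goes the other way round — across 180°.
Signed shortest Δλ = ((100.62 − -124.21 + 180) mod 360) − 180 = -135.17°.
Going west by 135.17° from -124.21° passes through 180° before reaching +100.62°.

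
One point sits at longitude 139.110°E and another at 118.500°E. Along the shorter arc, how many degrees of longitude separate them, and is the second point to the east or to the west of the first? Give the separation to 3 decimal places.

Raw difference: 118.500 − 139.110 = -20.61°.
Normalise into (−180°, 180°]: -20.61° stays -20.61°.
Negative ⇒ the second point lies to the west; separation 20.610°.

20.610° west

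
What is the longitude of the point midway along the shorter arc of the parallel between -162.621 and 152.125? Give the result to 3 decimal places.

+174.752°

Signed shortest Δλ from -162.621° to +152.125° is -45.254°.
Midpoint longitude = -162.621° + (-45.254°)/2 = -162.621° − 22.627° = -185.248°.
Normalise into (−180°, 180°]: +174.752°.
(The naïve average (-162.621 + +152.125)/2 = -5.248° is on the wrong side of the globe.)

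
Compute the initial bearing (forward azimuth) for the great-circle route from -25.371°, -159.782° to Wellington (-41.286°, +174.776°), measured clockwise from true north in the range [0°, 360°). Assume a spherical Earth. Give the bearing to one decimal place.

Δλ = 174.776 − -159.782 = 334.558°; wrapped into (−180°, 180°]: -25.442°.
θ = atan2( sin Δλ · cos φ₂ , cos φ₁ · sin φ₂ − sin φ₁ · cos φ₂ · cos Δλ )
  = atan2(-0.32281, -0.30544) = -133.416° → normalised to [0°, 360°): 226.584°.

226.6°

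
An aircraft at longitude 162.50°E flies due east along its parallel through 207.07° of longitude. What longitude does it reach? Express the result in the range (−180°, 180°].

Start at +162.50°; shift +207.07° → +369.57°.
+369.57° lies outside (−180°, 180°]; subtract 360° → +9.57°.

9.57°E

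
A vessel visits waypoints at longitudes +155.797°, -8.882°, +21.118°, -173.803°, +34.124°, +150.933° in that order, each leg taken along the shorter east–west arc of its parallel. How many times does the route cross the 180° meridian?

2

Leg 1: +155.797° → -8.882°, shortest Δλ = -164.679° (west) — does not cross 180°.
Leg 2: -8.882° → +21.118°, shortest Δλ = 30.0° (east) — does not cross 180°.
Leg 3: +21.118° → -173.803°, shortest Δλ = 165.079° (east) — crosses 180°.
Leg 4: -173.803° → +34.124°, shortest Δλ = -152.073° (west) — crosses 180°.
Leg 5: +34.124° → +150.933°, shortest Δλ = 116.809° (east) — does not cross 180°.
Total crossings: 2.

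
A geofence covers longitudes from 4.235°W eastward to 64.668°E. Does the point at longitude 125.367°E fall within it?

Band width going east from -4.235° to +64.668°: ((64.668 − -4.235) mod 360) = 68.903°.
Offset of +125.367° east of the west edge: ((125.367 − -4.235) mod 360) = 129.602°.
129.602° > 68.903° ⇒ outside.

No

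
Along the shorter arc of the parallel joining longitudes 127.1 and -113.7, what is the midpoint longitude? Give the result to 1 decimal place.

Signed shortest Δλ from +127.1° to -113.7° is +119.2°.
Midpoint longitude = +127.1° + (+119.2°)/2 = +127.1° + 59.6° = +186.7°.
Normalise into (−180°, 180°]: -173.3°.
(The naïve average (+127.1 + -113.7)/2 = 6.7° is on the wrong side of the globe.)

-173.3°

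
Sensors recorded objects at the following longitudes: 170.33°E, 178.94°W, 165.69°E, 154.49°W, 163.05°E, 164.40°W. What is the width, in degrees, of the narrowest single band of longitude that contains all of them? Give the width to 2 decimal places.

Sort the longitudes: -178.94°, -164.40°, -154.49°, +163.05°, +165.69°, +170.33°.
Eastward gaps between consecutive values (wrapping around): 14.54°, 9.91°, 317.54°, 2.64°, 4.64°, 10.73°.
Largest gap = 317.54° ⇒ minimal covering band is its complement: 360° − 317.54° = 42.46°.
Band runs from +163.05° eastward to -154.49°, crossing the antimeridian.

42.46°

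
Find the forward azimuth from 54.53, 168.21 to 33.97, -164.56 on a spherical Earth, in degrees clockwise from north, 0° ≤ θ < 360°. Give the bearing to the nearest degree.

Δλ = -164.56 − 168.21 = -332.77°; wrapped into (−180°, 180°]: 27.23°.
θ = atan2( sin Δλ · cos φ₂ , cos φ₁ · sin φ₂ − sin φ₁ · cos φ₂ · cos Δλ )
  = atan2(0.37947, -0.27634) = 126.063° → normalised to [0°, 360°): 126.063°.

126°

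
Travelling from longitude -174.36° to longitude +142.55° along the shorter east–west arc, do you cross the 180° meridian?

Yes

Naïve |142.55 − -174.36| = 316.91° > 180°, so the shorter arc goes the other way round — across 180°.
Signed shortest Δλ = ((142.55 − -174.36 + 180) mod 360) − 180 = -43.09°.
Going west by 43.09° from -174.36° passes through 180° before reaching +142.55°.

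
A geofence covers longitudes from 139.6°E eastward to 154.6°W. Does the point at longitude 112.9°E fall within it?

No

Band width going east from +139.6° to -154.6°: ((-154.6 − 139.6) mod 360) = 65.8°.
Offset of +112.9° east of the west edge: ((112.9 − 139.6) mod 360) = 333.3°.
333.3° > 65.8° ⇒ outside.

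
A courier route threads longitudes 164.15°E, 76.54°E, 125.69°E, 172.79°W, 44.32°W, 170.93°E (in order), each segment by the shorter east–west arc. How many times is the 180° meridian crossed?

2

Leg 1: +164.15° → +76.54°, shortest Δλ = -87.61° (west) — does not cross 180°.
Leg 2: +76.54° → +125.69°, shortest Δλ = 49.15° (east) — does not cross 180°.
Leg 3: +125.69° → -172.79°, shortest Δλ = 61.52° (east) — crosses 180°.
Leg 4: -172.79° → -44.32°, shortest Δλ = 128.47° (east) — does not cross 180°.
Leg 5: -44.32° → +170.93°, shortest Δλ = -144.75° (west) — crosses 180°.
Total crossings: 2.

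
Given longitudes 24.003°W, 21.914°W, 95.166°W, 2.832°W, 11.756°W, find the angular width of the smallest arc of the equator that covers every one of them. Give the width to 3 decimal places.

92.334°

Sort the longitudes: -95.166°, -24.003°, -21.914°, -11.756°, -2.832°.
Eastward gaps between consecutive values (wrapping around): 71.163°, 2.089°, 10.158°, 8.924°, 267.666°.
Largest gap = 267.666° ⇒ minimal covering band is its complement: 360° − 267.666° = 92.334°.
Band runs from -95.166° eastward to -2.832°.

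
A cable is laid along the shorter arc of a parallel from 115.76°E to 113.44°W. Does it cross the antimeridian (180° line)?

Naïve |-113.44 − 115.76| = 229.2° > 180°, so the shorter arc goes the other way round — across 180°.
Signed shortest Δλ = ((-113.44 − 115.76 + 180) mod 360) − 180 = 130.8°.
Going east by 130.8° from +115.76° passes through 180° before reaching -113.44°.

Yes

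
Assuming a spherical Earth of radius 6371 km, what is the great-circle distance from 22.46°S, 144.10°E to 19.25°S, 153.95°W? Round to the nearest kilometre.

6402 km

Δλ = -153.95 − 144.10 = -298.05°; wrapped into (−180°, 180°]: 61.95°.
Δφ = -19.25 − -22.46 = 3.21°.
a = sin²(Δφ/2) + cos φ₁ · cos φ₂ · sin²(Δλ/2) = 0.231885.
c = 2·atan2(√a, √(1−a)) = 1.00483 rad → d = 6371·c ≈ 6401.79 km.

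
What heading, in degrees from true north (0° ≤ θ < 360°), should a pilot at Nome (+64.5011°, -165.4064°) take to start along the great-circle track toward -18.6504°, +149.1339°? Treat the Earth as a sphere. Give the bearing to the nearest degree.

Δλ = 149.1339 − -165.4064 = 314.5403°; wrapped into (−180°, 180°]: -45.4597°.
θ = atan2( sin Δλ · cos φ₂ , cos φ₁ · sin φ₂ − sin φ₁ · cos φ₂ · cos Δλ )
  = atan2(-0.67533, -0.73751) = -137.520° → normalised to [0°, 360°): 222.480°.

222°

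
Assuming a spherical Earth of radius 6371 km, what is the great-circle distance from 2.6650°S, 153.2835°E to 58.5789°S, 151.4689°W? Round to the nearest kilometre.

7821 km

Δλ = -151.4689 − 153.2835 = -304.7524°; wrapped into (−180°, 180°]: 55.2476°.
Δφ = -58.5789 − -2.6650 = -55.9139°.
a = sin²(Δφ/2) + cos φ₁ · cos φ₂ · sin²(Δλ/2) = 0.331736.
c = 2·atan2(√a, √(1−a)) = 1.22757 rad → d = 6371·c ≈ 7820.85 km.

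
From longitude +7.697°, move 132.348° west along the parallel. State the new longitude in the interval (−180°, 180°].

-124.651°

Start at +7.697°; shift −132.348° → -124.651°.
-124.651° already lies in (−180°, 180°].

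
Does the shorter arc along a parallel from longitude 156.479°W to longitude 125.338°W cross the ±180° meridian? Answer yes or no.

No

Signed shortest Δλ = ((-125.338 − -156.479 + 180) mod 360) − 180 = 31.141°.
Going east by 31.141° from -156.479° reaches -125.338° without touching 180°.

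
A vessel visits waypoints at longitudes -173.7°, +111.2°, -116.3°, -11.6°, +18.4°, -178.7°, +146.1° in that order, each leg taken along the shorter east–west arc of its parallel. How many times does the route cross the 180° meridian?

4

Leg 1: -173.7° → +111.2°, shortest Δλ = -75.1° (west) — crosses 180°.
Leg 2: +111.2° → -116.3°, shortest Δλ = 132.5° (east) — crosses 180°.
Leg 3: -116.3° → -11.6°, shortest Δλ = 104.7° (east) — does not cross 180°.
Leg 4: -11.6° → +18.4°, shortest Δλ = 30.0° (east) — does not cross 180°.
Leg 5: +18.4° → -178.7°, shortest Δλ = 162.9° (east) — crosses 180°.
Leg 6: -178.7° → +146.1°, shortest Δλ = -35.2° (west) — crosses 180°.
Total crossings: 4.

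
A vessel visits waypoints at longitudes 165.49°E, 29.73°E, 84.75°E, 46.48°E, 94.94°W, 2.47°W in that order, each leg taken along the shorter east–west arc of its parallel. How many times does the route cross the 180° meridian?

Leg 1: +165.49° → +29.73°, shortest Δλ = -135.76° (west) — does not cross 180°.
Leg 2: +29.73° → +84.75°, shortest Δλ = 55.02° (east) — does not cross 180°.
Leg 3: +84.75° → +46.48°, shortest Δλ = -38.27° (west) — does not cross 180°.
Leg 4: +46.48° → -94.94°, shortest Δλ = -141.42° (west) — does not cross 180°.
Leg 5: -94.94° → -2.47°, shortest Δλ = 92.47° (east) — does not cross 180°.
Total crossings: 0.

0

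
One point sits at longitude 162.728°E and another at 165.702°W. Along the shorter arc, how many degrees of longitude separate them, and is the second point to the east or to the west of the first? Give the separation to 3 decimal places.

31.570° east

Raw difference: -165.702 − 162.728 = -328.43°.
Normalise into (−180°, 180°]: -328.43° + 360° = 31.57°.
Positive ⇒ the second point lies to the east; separation 31.570°.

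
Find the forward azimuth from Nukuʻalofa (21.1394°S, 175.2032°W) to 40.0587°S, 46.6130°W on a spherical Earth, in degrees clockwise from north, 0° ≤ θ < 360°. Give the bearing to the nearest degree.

142°

Δλ = -46.6130 − -175.2032 = 128.5902°.
θ = atan2( sin Δλ · cos φ₂ , cos φ₁ · sin φ₂ − sin φ₁ · cos φ₂ · cos Δλ )
  = atan2(0.59825, -0.77243) = 142.242° → normalised to [0°, 360°): 142.242°.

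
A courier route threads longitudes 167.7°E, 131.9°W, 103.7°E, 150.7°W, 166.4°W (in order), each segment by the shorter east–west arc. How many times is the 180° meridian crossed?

3

Leg 1: +167.7° → -131.9°, shortest Δλ = 60.4° (east) — crosses 180°.
Leg 2: -131.9° → +103.7°, shortest Δλ = -124.4° (west) — crosses 180°.
Leg 3: +103.7° → -150.7°, shortest Δλ = 105.6° (east) — crosses 180°.
Leg 4: -150.7° → -166.4°, shortest Δλ = -15.7° (west) — does not cross 180°.
Total crossings: 3.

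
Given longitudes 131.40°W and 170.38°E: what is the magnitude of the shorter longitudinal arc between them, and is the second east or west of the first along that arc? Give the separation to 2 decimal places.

Raw difference: 170.38 − -131.40 = 301.78°.
Normalise into (−180°, 180°]: 301.78° − 360° = -58.22°.
Negative ⇒ the second point lies to the west; separation 58.22°.

58.22° west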